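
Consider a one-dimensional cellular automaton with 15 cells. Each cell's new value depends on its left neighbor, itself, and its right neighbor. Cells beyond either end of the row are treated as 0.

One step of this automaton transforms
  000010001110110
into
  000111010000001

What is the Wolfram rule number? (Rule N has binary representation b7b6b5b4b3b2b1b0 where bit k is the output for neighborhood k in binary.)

position 9: 111 → 0  (bit 7 = 0)
position 10: 110 → 0  (bit 6 = 0)
position 11: 101 → 0  (bit 5 = 0)
position 5: 100 → 1  (bit 4 = 1)
position 8: 011 → 0  (bit 3 = 0)
position 4: 010 → 1  (bit 2 = 1)
position 3: 001 → 1  (bit 1 = 1)
position 0: 000 → 0  (bit 0 = 0)
bits b7..b0 = 00010110 = 22

22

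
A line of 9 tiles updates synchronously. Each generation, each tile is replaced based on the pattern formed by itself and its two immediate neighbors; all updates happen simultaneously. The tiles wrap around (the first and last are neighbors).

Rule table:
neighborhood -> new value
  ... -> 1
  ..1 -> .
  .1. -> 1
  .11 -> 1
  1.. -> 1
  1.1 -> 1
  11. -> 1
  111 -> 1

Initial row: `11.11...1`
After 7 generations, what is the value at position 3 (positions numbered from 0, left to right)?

1

1111111.1
111111111
111111111  (fixed point — unchanged through generation 7)
position 3 holds 1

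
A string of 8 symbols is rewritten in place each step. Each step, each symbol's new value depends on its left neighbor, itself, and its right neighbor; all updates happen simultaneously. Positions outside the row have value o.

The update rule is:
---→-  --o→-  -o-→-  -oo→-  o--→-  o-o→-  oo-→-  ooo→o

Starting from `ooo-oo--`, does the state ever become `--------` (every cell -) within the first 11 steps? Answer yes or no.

step 1: oo------
step 2: o-------
step 3: --------
all cells are - at step 3

yes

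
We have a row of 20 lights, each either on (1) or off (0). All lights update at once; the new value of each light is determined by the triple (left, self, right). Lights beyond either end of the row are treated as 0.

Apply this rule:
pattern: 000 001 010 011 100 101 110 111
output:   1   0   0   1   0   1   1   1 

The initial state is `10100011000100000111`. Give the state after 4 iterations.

01001011010001110111
00000111100101111111
11110111100011111111
11111111101011111111

11111111101011111111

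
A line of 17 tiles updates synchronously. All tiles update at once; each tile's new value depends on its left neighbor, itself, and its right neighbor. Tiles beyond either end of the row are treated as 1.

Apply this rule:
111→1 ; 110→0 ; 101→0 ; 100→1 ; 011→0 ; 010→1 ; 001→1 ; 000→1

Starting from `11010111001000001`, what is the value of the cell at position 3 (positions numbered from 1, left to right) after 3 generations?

1

10010010111111110
01111110011111100
00111101101111011
position 3 holds 1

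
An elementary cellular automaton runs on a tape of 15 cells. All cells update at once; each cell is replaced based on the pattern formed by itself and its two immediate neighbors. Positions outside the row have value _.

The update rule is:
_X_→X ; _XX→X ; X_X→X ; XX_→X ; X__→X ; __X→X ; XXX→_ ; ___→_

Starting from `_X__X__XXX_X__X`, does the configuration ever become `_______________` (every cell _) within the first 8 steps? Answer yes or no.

no

XXXXXXXX_XXXXXX
X______XXX____X
XX____XX_XX__XX
XXX__XXXXXXXXXX
X_XXXX________X
XXX__XX______XX
X_XXXXXX____XXX
XXX____XX__XX_X
step 8 is XXX____XX__XX_X, still not uniform _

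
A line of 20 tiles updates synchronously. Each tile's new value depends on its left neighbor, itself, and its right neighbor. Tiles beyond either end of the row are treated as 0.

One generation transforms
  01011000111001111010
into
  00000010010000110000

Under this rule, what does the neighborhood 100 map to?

0

At position 5 the neighborhood is 100; the next row has 0 there.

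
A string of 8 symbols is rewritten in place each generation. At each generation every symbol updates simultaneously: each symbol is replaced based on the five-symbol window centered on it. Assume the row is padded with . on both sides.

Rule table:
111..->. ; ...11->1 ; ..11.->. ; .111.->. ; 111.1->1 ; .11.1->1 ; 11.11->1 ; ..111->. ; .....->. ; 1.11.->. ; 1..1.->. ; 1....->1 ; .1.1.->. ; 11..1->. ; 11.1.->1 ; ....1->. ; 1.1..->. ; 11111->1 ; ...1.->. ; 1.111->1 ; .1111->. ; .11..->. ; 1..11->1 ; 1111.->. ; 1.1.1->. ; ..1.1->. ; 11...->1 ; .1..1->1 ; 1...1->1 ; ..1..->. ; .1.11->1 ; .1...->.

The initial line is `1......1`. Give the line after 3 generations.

......1.

..1.....
....1...
......1.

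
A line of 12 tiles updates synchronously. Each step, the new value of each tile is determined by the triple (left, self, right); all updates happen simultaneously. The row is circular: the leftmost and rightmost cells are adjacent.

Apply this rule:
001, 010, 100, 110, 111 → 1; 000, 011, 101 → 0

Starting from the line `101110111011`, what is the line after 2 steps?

100110011001
111011101110

111011101110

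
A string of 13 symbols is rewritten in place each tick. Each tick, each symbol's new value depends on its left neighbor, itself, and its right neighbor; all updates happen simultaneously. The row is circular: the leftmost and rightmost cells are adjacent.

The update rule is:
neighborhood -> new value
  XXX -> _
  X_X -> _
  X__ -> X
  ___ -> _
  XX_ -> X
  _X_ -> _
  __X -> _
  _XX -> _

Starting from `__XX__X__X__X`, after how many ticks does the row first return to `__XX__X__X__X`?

X__XX__X__X__
_X__XX__X__X_
__X__XX__X__X
X__X__XX__X__
_X__X__XX__X_
__X__X__XX__X
X__X__X__XX__
_X__X__X__XX_
__X__X__X__XX
X__X__X__X__X
XX__X__X__X__
_XX__X__X__X_
__XX__X__X__X

13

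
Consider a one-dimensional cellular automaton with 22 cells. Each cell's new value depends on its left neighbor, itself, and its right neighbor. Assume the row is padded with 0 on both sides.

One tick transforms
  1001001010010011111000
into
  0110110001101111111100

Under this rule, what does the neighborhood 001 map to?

1

At position 2 the neighborhood is 001; the next row has 1 there.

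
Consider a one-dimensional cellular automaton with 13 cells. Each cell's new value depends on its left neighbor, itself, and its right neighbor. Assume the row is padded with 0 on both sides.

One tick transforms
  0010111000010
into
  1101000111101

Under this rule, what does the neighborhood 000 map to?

1

At position 0 the neighborhood is 000; the next row has 1 there.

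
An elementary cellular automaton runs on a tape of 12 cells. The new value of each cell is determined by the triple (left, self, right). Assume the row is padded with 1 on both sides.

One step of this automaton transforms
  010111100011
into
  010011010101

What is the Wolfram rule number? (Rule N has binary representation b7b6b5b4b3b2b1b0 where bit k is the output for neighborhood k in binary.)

position 4: 111 → 1  (bit 7 = 1)
position 6: 110 → 0  (bit 6 = 0)
position 0: 101 → 0  (bit 5 = 0)
position 7: 100 → 1  (bit 4 = 1)
position 3: 011 → 0  (bit 3 = 0)
position 1: 010 → 1  (bit 2 = 1)
position 9: 001 → 1  (bit 1 = 1)
position 8: 000 → 0  (bit 0 = 0)
bits b7..b0 = 10010110 = 150

150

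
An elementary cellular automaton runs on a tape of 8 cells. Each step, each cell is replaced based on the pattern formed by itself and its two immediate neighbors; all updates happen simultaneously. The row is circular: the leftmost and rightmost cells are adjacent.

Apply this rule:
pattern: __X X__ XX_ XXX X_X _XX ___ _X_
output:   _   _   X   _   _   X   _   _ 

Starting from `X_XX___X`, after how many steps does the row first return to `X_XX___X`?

1

step 1: X_XX___X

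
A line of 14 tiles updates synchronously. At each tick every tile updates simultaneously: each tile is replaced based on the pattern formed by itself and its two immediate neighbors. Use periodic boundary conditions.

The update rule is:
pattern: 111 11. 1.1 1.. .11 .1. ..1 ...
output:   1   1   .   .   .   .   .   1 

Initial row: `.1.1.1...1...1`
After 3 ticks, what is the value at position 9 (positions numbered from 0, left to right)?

.

.......1...1..
111111...1...1
111111.1...1..
position 9 holds .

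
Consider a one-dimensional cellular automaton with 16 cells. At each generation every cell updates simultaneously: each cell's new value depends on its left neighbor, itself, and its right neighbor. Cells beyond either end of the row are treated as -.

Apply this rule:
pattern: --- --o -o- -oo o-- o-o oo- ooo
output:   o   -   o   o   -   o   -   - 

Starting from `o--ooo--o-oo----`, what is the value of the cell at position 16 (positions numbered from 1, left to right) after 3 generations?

generation 1: o--o----ooo--ooo
generation 2: o--o-oo-o----o--
generation 3: o--ooo-oo-oo-o-o
position 16 holds o

o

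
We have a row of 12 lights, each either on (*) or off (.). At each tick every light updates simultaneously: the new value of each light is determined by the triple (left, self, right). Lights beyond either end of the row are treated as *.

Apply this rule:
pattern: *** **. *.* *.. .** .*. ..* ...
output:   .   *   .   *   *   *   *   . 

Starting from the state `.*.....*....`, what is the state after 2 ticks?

.**...***..*
.***.**.****

.***.**.****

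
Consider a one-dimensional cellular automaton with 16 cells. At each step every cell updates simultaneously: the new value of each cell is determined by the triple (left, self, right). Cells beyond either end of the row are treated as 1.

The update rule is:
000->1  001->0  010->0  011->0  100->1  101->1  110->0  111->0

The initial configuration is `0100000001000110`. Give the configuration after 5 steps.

1011110011000100

1011111100110001
0100000010001100
1011111001100010
0100000100011001
1011110011000100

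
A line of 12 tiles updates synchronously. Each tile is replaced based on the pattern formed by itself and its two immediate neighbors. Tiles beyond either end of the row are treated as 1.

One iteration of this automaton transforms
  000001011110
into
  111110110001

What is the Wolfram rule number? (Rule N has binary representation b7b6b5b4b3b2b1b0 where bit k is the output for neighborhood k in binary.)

59

position 8: 111 → 0  (bit 7 = 0)
position 10: 110 → 0  (bit 6 = 0)
position 6: 101 → 1  (bit 5 = 1)
position 0: 100 → 1  (bit 4 = 1)
position 7: 011 → 1  (bit 3 = 1)
position 5: 010 → 0  (bit 2 = 0)
position 4: 001 → 1  (bit 1 = 1)
position 1: 000 → 1  (bit 0 = 1)
bits b7..b0 = 00111011 = 59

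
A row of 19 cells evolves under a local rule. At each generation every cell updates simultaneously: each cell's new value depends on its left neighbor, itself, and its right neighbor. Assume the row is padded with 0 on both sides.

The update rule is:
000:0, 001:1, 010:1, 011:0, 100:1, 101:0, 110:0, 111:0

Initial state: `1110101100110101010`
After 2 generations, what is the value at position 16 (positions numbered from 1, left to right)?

0000100011000101011
0001110100101101000
position 16 holds 1

1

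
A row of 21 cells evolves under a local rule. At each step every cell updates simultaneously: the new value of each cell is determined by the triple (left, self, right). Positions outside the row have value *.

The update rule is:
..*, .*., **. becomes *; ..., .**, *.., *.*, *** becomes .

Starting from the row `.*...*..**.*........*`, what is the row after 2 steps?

.*..**.*.*.*.......*.
.*.*.*.*.*.*......**.

.*.*.*.*.*.*......**.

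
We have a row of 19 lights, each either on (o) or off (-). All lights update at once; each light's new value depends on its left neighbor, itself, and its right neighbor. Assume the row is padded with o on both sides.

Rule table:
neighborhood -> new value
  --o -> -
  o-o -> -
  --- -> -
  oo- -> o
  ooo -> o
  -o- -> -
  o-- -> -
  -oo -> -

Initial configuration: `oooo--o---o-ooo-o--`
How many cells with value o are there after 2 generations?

generation 1: oooo---------oo----
generation 2: oooo----------o----
count of o: 5

5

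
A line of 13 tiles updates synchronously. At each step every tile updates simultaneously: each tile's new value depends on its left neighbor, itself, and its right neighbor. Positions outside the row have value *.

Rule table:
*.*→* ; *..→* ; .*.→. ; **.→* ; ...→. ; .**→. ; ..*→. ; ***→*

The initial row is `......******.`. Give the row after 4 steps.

****......***

*......******
**......*****
***......****
****......***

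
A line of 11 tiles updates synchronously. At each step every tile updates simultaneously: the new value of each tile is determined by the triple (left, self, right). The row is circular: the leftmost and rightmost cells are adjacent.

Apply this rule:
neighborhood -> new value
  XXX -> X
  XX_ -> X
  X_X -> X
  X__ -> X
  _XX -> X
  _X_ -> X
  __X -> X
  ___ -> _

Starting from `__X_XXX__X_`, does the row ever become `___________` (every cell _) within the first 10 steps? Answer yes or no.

step 1: _XXXXXXXXXX
step 2: XXXXXXXXXXX
step 3: XXXXXXXXXXX  (fixed point — unchanged through step 10)
step 10 is XXXXXXXXXXX, still not uniform _

no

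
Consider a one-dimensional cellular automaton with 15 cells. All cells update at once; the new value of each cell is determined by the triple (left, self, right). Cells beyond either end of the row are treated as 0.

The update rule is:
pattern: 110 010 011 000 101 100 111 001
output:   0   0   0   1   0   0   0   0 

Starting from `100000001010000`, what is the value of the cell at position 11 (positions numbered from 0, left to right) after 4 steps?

001111100000111
100000001110000
001111100000111  (repeats step 1; period 2)
step 4: 100000001110000
position 11 holds 0

0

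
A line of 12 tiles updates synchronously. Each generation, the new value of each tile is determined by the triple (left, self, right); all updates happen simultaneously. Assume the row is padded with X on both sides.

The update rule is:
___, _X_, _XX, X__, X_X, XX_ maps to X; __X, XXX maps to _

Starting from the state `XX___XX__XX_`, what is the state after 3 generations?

generation 1: _XXX_XXX_XXX
generation 2: XX_XXX_XXX__
generation 3: _XXX_XXX_XX_

_XXX_XXX_XX_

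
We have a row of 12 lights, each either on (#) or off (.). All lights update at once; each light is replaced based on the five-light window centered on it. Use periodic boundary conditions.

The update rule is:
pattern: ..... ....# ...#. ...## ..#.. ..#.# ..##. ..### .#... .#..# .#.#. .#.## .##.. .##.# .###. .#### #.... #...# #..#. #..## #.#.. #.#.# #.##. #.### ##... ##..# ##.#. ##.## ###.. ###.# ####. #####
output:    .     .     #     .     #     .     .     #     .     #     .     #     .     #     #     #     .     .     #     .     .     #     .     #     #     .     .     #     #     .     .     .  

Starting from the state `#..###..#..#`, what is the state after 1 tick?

...###.###..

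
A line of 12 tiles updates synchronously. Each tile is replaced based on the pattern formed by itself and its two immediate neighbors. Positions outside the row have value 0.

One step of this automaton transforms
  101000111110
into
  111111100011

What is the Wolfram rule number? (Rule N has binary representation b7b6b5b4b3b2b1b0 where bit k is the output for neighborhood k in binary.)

position 7: 111 → 0  (bit 7 = 0)
position 10: 110 → 1  (bit 6 = 1)
position 1: 101 → 1  (bit 5 = 1)
position 3: 100 → 1  (bit 4 = 1)
position 6: 011 → 1  (bit 3 = 1)
position 0: 010 → 1  (bit 2 = 1)
position 5: 001 → 1  (bit 1 = 1)
position 4: 000 → 1  (bit 0 = 1)
bits b7..b0 = 01111111 = 127

127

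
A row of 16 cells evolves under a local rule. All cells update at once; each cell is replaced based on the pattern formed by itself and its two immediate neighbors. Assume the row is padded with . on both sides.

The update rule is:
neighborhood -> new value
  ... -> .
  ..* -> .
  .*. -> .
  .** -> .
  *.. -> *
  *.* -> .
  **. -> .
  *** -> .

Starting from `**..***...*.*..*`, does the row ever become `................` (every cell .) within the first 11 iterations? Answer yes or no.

..*....*.....*..
...*....*.....*.
....*....*.....*
.....*....*.....
......*....*....
.......*....*...
........*....*..
.........*....*.
..........*....*
...........*....
............*...
iteration 11 is ............*..., still not uniform .

no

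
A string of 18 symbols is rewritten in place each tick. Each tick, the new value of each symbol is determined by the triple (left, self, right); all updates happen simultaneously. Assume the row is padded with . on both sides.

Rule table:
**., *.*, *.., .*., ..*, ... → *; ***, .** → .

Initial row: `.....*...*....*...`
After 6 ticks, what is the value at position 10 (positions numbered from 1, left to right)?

.

******************
.................*
******************  (repeats tick 1; period 2)
tick 6: .................*
position 10 holds .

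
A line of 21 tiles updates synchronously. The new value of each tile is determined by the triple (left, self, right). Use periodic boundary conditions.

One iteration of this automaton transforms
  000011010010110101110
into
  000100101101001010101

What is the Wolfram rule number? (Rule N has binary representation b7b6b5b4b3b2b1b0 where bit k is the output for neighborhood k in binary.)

178

position 18: 111 → 1  (bit 7 = 1)
position 5: 110 → 0  (bit 6 = 0)
position 6: 101 → 1  (bit 5 = 1)
position 8: 100 → 1  (bit 4 = 1)
position 4: 011 → 0  (bit 3 = 0)
position 7: 010 → 0  (bit 2 = 0)
position 3: 001 → 1  (bit 1 = 1)
position 0: 000 → 0  (bit 0 = 0)
bits b7..b0 = 10110010 = 178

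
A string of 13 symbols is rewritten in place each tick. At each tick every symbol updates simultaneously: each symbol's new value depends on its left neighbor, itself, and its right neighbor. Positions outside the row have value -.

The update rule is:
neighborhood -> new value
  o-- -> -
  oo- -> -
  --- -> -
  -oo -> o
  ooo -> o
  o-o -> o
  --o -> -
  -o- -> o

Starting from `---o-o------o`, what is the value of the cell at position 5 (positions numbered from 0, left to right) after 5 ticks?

-

tick 1: ---ooo------o
tick 2: ---oo-------o
tick 3: ---o--------o
tick 4: ---o--------o  (fixed point — unchanged through tick 5)
position 5 holds -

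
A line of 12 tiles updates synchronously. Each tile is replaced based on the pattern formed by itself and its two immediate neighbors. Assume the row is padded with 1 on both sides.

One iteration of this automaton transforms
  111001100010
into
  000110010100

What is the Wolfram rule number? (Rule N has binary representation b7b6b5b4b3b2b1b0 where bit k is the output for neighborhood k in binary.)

18

position 0: 111 → 0  (bit 7 = 0)
position 2: 110 → 0  (bit 6 = 0)
position 11: 101 → 0  (bit 5 = 0)
position 3: 100 → 1  (bit 4 = 1)
position 5: 011 → 0  (bit 3 = 0)
position 10: 010 → 0  (bit 2 = 0)
position 4: 001 → 1  (bit 1 = 1)
position 8: 000 → 0  (bit 0 = 0)
bits b7..b0 = 00010010 = 18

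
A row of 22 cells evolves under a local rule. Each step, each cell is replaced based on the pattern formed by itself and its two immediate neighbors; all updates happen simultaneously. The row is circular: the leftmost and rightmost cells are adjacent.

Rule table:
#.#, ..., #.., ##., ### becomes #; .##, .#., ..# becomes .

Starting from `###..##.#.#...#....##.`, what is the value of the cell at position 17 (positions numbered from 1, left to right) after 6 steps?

.###..##.#.##..###..##
#.###..##.#.##..###..#
##.###..##.#.##..###..
.##.###..##.#.##..###.
..##.###..##.#.##..###
#..##.###..##.#.##..##
position 17 holds #

#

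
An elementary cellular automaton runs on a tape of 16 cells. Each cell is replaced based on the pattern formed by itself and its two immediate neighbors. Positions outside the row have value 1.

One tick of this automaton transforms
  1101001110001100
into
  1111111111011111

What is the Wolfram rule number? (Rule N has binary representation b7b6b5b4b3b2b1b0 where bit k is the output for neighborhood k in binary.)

254

position 0: 111 → 1  (bit 7 = 1)
position 1: 110 → 1  (bit 6 = 1)
position 2: 101 → 1  (bit 5 = 1)
position 4: 100 → 1  (bit 4 = 1)
position 6: 011 → 1  (bit 3 = 1)
position 3: 010 → 1  (bit 2 = 1)
position 5: 001 → 1  (bit 1 = 1)
position 10: 000 → 0  (bit 0 = 0)
bits b7..b0 = 11111110 = 254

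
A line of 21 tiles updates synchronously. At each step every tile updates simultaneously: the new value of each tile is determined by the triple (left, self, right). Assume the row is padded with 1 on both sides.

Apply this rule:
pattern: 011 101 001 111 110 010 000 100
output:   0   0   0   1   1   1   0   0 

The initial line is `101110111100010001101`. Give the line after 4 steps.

100010000100010000100

100110011100010000100
100010001100010000100
100010000100010000100
100010000100010000100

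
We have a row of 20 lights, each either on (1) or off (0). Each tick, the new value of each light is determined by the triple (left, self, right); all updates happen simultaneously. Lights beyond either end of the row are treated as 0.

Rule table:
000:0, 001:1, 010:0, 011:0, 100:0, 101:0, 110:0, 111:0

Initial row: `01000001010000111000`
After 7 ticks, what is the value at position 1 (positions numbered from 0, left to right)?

10000010000001000000
00000100000010000000
00001000000100000000
00010000001000000000
00100000010000000000
01000000100000000000
10000001000000000000
position 1 holds 0

0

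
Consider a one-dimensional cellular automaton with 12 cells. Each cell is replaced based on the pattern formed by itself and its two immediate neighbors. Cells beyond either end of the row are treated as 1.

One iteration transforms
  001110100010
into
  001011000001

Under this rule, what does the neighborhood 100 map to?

0

At position 0 the neighborhood is 100; the next row has 0 there.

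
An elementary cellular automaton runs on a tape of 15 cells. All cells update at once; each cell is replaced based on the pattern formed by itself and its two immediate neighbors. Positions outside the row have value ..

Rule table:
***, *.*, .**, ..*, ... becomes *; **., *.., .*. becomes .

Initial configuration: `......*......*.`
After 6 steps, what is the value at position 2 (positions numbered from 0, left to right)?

.

step 1: ******..*****..
step 2: *****..*****..*
step 3: ****..*****..*.
step 4: ***..*****..*..
step 5: **..*****..*..*
step 6: *..*****..*..*.
position 2 holds .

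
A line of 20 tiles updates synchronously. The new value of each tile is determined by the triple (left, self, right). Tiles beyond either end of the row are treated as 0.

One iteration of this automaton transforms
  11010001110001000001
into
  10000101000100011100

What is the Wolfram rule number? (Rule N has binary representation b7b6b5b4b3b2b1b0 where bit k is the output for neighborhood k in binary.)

9

position 8: 111 → 0  (bit 7 = 0)
position 1: 110 → 0  (bit 6 = 0)
position 2: 101 → 0  (bit 5 = 0)
position 4: 100 → 0  (bit 4 = 0)
position 0: 011 → 1  (bit 3 = 1)
position 3: 010 → 0  (bit 2 = 0)
position 6: 001 → 0  (bit 1 = 0)
position 5: 000 → 1  (bit 0 = 1)
bits b7..b0 = 00001001 = 9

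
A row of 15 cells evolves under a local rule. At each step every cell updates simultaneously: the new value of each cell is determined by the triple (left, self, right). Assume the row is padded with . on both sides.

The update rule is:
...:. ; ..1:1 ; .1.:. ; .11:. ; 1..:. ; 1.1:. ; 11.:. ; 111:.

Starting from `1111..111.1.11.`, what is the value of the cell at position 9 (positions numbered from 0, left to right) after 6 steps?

.

.....1.........
....1..........
...1...........
..1............
.1.............
1..............
position 9 holds .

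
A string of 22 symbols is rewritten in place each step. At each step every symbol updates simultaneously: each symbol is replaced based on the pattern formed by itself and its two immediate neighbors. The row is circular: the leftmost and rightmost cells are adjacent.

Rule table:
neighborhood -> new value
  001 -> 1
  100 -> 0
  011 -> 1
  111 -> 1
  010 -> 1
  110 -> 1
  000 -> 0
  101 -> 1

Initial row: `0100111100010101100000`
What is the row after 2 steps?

1101111100111111100000
1111111101111111100001

1111111101111111100001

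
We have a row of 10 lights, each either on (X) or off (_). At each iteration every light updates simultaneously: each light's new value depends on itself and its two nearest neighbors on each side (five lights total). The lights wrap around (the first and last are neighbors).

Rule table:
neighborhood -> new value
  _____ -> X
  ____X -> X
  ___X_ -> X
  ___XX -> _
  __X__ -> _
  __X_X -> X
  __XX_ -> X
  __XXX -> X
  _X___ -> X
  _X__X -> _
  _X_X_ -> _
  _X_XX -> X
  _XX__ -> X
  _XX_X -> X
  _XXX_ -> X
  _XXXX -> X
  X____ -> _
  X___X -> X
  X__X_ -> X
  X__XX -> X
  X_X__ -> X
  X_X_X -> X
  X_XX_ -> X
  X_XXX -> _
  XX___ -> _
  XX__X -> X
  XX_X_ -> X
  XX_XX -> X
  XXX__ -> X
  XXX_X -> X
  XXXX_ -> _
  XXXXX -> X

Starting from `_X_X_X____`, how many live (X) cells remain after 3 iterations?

iteration 1: XX_X_XX_XX
iteration 2: _XXXXXXX_X
iteration 3: X_XXXX_XXX
count of X: 8

8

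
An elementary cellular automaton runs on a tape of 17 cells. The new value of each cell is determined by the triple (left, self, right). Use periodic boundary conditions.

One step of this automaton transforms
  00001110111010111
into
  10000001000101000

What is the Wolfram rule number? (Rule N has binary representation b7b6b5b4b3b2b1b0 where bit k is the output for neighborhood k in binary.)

48

position 5: 111 → 0  (bit 7 = 0)
position 6: 110 → 0  (bit 6 = 0)
position 7: 101 → 1  (bit 5 = 1)
position 0: 100 → 1  (bit 4 = 1)
position 4: 011 → 0  (bit 3 = 0)
position 12: 010 → 0  (bit 2 = 0)
position 3: 001 → 0  (bit 1 = 0)
position 1: 000 → 0  (bit 0 = 0)
bits b7..b0 = 00110000 = 48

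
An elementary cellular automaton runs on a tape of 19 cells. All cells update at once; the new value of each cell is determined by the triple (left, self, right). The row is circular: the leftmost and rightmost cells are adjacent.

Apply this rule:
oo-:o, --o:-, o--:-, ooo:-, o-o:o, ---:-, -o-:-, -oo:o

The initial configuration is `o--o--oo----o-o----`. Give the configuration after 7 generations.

------oo-----------

------oo-----o-----
------oo-----------
------oo-----------  (fixed point — unchanged through generation 7)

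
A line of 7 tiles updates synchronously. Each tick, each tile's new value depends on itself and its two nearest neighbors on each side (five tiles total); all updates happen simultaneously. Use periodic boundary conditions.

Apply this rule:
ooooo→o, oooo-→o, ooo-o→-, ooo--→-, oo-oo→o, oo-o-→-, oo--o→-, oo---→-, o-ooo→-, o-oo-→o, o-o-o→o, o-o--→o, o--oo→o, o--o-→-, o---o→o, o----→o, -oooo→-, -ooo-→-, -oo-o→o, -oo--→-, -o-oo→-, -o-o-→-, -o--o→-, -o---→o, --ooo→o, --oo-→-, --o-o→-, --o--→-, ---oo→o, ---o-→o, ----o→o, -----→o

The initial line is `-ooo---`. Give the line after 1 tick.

oo---oo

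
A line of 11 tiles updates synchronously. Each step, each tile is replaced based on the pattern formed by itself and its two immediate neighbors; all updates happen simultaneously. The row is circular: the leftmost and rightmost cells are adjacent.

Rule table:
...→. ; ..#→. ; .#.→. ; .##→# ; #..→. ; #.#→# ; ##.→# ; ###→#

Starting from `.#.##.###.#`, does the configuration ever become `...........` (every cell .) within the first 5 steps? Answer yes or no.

#.########.
.##########
###########
###########  (fixed point — unchanged through step 5)
step 5 is ###########, still not uniform .

no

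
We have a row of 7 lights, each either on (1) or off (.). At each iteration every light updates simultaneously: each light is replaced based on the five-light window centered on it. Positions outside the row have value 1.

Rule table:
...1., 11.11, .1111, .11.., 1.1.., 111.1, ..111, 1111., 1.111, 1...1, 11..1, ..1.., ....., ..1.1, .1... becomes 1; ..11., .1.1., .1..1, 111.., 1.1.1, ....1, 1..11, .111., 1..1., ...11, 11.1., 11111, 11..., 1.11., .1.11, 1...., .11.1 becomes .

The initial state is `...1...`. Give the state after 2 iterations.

iteration 1: .11111.
iteration 2: 111.111

111.111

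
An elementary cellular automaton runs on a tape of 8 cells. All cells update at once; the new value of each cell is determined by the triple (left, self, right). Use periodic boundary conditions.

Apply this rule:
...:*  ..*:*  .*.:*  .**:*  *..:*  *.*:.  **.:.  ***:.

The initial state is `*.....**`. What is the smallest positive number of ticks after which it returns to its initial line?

.******.
**.....*
..******
***.....
*..*****
.***....
**..****
..***...
***..***
...***..
****..**
....***.
*****..*
.....***
******..
*.....**

16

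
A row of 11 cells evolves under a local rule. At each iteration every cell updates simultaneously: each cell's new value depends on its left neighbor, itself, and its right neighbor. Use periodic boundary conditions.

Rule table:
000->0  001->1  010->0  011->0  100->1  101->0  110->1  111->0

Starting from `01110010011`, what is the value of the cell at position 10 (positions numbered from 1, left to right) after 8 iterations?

0

00011101101
10100100100
00011011011
10101001001
10000110110
01001010010
10110001101
10011010100
position 10 holds 0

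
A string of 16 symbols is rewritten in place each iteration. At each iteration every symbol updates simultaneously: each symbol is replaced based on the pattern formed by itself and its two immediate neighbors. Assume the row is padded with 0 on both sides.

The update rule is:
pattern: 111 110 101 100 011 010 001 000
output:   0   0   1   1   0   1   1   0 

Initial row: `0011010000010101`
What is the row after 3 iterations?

0000101111100000

0100111000111111
1111000101000000
0000101111100000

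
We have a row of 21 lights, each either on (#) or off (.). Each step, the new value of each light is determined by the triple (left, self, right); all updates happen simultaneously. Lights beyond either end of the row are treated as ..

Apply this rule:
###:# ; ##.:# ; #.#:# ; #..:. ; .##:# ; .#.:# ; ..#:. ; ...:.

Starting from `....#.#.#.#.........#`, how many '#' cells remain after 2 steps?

8

....#######.........#
....#######.........#
count of #: 8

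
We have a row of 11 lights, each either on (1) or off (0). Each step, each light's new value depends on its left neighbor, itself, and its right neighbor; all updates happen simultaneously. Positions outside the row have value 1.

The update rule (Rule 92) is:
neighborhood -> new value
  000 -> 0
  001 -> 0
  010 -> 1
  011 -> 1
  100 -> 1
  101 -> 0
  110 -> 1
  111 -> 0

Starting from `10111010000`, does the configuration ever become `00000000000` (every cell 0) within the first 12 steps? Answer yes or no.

10101011000
10101011100
10101010110
10101010110  (fixed point — unchanged through step 12)
step 12 is 10101010110, still not uniform 0

no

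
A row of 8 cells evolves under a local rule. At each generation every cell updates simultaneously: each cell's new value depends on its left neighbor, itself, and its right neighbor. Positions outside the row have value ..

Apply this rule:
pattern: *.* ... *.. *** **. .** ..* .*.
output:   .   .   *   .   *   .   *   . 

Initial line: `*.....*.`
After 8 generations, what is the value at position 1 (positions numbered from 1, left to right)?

*

.*...*.*
*.*.*...
.....*..
....*.*.
...*...*
..*.*.*.
.*.....*
*.*...*.
position 1 holds *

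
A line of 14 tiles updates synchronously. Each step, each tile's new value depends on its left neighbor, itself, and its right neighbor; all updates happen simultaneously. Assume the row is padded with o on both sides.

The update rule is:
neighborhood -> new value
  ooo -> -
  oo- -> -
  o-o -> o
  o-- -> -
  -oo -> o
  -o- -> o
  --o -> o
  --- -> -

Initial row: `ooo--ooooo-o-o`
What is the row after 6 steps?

----oo----oooo
---oo----oo---
--oo----oo---o
-oo----oo---oo
oo----oo---oo-
-----oo---oo-o

-----oo---oo-o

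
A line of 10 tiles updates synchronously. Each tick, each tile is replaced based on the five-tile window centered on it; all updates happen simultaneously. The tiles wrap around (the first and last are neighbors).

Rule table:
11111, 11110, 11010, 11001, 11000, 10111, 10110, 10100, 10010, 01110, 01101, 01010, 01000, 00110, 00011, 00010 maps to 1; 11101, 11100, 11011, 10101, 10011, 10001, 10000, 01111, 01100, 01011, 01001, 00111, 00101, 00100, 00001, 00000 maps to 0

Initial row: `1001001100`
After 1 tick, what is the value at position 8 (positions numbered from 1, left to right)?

0010001011
position 8 holds 0

0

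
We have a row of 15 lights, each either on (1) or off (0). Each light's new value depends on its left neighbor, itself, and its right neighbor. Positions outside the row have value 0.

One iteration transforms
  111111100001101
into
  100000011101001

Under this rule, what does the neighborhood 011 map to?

1

At position 0 the neighborhood is 011; the next row has 1 there.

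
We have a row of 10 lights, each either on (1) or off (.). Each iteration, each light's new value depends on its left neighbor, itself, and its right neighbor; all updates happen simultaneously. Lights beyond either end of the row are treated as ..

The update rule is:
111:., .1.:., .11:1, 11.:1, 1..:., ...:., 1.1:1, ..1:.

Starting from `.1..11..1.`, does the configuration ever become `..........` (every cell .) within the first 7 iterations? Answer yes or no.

....11....
....11....  (fixed point — unchanged through iteration 7)
iteration 7 is ....11...., still not uniform .

no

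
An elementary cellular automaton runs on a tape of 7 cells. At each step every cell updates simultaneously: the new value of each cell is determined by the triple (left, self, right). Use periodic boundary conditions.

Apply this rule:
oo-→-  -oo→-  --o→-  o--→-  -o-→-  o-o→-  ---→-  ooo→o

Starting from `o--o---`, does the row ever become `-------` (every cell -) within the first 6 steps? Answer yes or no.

yes

-------
all cells are - at step 1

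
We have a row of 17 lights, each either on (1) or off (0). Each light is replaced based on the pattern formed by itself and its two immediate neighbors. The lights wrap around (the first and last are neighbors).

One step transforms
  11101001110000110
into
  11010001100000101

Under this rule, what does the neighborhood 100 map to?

0

At position 5 the neighborhood is 100; the next row has 0 there.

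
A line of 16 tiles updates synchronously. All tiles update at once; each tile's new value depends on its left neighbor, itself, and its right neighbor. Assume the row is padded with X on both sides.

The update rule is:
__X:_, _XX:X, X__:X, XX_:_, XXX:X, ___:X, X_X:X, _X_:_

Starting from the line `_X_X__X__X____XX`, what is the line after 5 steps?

X_X_X__X__XXX_XX
_X_X_X__X_XX_XXX
X_X_X_X__XX_XXXX
_X_X_X_X_X_XXXXX
X_X_X_X_X_XXXXXX

X_X_X_X_X_XXXXXX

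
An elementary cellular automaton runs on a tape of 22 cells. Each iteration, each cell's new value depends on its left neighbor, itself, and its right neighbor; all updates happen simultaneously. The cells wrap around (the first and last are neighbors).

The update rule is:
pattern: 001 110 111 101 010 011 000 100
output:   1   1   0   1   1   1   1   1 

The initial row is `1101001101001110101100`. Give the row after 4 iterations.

0000000000001110000000

iteration 1: 1111111111111011111111
iteration 2: 0000000000001110000000
iteration 3: 1111111111111011111111  (repeats iteration 1; period 2)
iteration 4: 0000000000001110000000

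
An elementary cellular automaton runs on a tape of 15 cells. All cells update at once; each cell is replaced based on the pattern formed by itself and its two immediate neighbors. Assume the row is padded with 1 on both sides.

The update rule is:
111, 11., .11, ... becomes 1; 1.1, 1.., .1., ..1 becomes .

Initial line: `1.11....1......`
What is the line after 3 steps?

1.11.11...1111.
1.11.11.1.1111.
1.11.11...1111.

1.11.11...1111.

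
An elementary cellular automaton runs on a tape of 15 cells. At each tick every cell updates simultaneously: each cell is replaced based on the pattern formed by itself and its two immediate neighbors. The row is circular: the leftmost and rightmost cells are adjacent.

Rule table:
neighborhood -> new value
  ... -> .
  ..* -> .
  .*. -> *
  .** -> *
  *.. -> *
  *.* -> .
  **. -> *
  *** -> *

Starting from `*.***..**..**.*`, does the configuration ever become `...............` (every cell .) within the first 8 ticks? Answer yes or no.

no

tick 1: *.****.***.**.*
tick 2: *.****.***.**.*  (fixed point — unchanged through tick 8)
tick 8 is *.****.***.**.*, still not uniform .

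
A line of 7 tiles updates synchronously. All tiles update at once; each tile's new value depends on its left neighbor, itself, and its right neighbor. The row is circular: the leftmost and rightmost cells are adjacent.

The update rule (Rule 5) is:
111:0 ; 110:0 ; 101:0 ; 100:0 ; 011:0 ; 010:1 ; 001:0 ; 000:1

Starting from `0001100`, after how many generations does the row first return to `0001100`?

generation 1: 1100001
generation 2: 0001100

2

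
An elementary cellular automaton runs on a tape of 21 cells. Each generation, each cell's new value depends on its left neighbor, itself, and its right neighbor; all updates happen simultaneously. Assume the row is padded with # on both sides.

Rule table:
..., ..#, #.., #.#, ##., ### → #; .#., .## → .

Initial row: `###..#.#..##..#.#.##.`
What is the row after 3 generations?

#####.#.##.###.#.#.##
######.#.##.###.#.#.#
#######.#.##.###.#.#.

#######.#.##.###.#.#.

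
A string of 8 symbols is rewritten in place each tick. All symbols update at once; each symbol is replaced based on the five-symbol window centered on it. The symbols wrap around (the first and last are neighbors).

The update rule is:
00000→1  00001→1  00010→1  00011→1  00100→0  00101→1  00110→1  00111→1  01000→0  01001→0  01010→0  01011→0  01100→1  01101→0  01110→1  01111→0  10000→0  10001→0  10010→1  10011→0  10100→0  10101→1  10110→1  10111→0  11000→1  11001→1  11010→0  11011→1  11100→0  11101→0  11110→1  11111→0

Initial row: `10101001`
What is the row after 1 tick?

00100001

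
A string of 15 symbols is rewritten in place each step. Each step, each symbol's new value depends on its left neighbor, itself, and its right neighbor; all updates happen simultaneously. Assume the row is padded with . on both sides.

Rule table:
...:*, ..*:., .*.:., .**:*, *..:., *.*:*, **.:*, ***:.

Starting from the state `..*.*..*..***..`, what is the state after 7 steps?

****..**.*..*..

*..*......*.*.*
.....****..*.*.
****.*..*...*..
*..**.....*...*
...**.***...*..
**.****.*.*...*
****..**.*..*..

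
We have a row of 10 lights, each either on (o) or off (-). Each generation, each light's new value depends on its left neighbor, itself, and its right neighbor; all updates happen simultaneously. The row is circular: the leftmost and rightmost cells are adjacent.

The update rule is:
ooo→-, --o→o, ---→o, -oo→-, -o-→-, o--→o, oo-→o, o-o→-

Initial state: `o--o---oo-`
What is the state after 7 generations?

-ooo-oo-oo

-oo-ooo-o-
o-o---o--o
o--ooo-oo-
-oo--o--o-
o-ooo-oo-o
o---o--o--
-ooo-oo-oo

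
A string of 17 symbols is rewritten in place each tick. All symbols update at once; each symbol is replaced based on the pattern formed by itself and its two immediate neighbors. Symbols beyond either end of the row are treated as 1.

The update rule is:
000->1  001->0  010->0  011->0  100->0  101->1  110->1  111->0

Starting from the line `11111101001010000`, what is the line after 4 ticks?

00000110000100110
01110010110000011
10010001010111000
10000100101001010

10000100101001010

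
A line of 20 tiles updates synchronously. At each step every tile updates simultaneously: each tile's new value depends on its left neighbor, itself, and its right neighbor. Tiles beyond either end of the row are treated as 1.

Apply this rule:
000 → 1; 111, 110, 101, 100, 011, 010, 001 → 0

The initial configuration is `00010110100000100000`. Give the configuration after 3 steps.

01000000001110001110
00011111100000100000
01000000001110001110

01000000001110001110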